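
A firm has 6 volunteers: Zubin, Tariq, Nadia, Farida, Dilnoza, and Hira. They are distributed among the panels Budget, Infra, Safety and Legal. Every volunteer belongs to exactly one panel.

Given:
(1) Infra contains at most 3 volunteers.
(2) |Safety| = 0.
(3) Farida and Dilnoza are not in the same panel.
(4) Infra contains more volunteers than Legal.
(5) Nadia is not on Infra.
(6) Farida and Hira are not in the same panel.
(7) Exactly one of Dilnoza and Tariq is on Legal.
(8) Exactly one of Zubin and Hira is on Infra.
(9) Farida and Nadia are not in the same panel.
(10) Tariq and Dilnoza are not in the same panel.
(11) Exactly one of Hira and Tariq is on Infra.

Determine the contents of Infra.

Infra = {Farida, Tariq, Zubin}

From (5): Nadia ∉ Infra.
(2): Safety already has 0, so the rest are out.
Suppose Zubin ∉ Infra: no assignment then satisfies all the clues, so Zubin ∈ Infra.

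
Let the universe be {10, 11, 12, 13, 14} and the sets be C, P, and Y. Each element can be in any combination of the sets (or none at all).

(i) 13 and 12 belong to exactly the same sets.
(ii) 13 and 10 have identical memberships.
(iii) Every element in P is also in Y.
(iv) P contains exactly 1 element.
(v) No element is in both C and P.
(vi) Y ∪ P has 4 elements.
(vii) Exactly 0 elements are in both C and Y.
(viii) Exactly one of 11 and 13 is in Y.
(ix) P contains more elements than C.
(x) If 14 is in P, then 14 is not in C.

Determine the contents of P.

P = {14}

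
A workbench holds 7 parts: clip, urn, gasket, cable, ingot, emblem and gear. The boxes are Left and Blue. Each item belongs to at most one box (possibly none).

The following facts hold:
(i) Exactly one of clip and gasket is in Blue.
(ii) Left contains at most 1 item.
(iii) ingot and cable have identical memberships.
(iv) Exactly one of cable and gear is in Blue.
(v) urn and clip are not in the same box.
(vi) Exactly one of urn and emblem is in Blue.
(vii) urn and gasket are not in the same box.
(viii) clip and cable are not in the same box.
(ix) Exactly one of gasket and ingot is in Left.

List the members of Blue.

Blue = {clip, emblem, gear}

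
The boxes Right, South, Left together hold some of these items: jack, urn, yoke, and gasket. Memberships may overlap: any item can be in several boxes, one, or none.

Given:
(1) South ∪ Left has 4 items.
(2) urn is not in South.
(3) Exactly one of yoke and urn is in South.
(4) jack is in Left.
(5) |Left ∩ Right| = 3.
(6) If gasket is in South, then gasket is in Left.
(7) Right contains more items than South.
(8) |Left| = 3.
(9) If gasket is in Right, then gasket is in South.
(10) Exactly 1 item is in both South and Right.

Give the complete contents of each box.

Right = {gasket, jack, urn}; South = {gasket, yoke}; Left = {gasket, jack, urn}

From (2): urn ∉ South.
From (4): jack ∈ Left.
(3) (exactly one): yoke ∈ South.
Suppose jack ∉ Right: no assignment then satisfies all the clues, so jack ∈ Right.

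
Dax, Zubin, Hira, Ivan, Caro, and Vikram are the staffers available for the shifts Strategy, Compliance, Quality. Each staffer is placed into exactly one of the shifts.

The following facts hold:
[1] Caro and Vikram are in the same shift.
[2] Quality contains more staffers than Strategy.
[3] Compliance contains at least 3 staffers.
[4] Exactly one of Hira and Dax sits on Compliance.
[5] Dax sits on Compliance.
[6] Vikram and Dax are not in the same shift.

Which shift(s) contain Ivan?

Ivan: Compliance

From (5): Dax ∈ Compliance.
(4) (exactly one): Hira ∉ Compliance.
(6): Vikram ∉ Compliance.
(1): Caro matches Vikram: Caro ∉ Compliance.
(3): only 3 candidates remain for Compliance, so all are in.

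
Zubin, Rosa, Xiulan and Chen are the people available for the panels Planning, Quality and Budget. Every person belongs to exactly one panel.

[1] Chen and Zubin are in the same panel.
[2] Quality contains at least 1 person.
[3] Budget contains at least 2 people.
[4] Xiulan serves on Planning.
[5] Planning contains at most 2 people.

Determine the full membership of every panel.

From (4): Xiulan ∈ Planning.
Suppose Zubin ∈ Planning: no assignment then satisfies all the clues, so Zubin ∉ Planning.

Planning = {Xiulan}; Quality = {Rosa}; Budget = {Chen, Zubin}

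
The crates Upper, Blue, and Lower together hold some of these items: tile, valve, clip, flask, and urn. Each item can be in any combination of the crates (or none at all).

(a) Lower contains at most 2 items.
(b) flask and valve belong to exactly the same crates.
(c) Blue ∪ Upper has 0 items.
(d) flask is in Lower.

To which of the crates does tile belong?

From (d): flask ∈ Lower.
(b): valve matches flask: valve ∈ Lower.
(a): Lower already has 2, so the rest are out.
Suppose tile ∈ Upper: no assignment then satisfies all the clues, so tile ∉ Upper.

tile: none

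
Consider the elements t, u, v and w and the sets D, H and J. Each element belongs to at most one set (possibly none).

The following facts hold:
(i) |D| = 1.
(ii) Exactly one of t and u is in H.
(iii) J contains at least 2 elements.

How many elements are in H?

1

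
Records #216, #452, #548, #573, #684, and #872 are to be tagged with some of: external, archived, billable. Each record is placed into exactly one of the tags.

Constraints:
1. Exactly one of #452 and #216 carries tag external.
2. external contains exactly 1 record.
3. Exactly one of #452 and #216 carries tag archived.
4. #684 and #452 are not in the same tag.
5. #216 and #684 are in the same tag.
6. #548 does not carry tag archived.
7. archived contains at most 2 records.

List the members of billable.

billable = {#548, #573, #872}

From (6): #548 ∉ archived.
Suppose #216 ∈ billable: no assignment then satisfies all the clues, so #216 ∉ billable.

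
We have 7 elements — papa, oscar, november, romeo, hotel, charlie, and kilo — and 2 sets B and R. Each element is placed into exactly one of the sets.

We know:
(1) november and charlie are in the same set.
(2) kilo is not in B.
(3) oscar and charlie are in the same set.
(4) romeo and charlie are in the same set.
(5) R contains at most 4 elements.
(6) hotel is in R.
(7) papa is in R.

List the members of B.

B = {charlie, november, oscar, romeo}

From (2): kilo ∉ B.
From (6): hotel ∈ R.
From (7): papa ∈ R.
Only one set left: kilo ∈ R.
Suppose oscar ∉ B: no assignment then satisfies all the clues, so oscar ∈ B.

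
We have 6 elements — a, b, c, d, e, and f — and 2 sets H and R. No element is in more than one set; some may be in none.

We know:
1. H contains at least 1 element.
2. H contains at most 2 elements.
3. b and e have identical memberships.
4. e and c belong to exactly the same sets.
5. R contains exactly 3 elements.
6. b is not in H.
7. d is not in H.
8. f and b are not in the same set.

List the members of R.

R = {b, c, e}

From (6): b ∉ H.
From (7): d ∉ H.
(3): e matches b: e ∉ H.
(4): c matches e: c ∉ H.
Suppose a ∈ R: no assignment then satisfies all the clues, so a ∉ R.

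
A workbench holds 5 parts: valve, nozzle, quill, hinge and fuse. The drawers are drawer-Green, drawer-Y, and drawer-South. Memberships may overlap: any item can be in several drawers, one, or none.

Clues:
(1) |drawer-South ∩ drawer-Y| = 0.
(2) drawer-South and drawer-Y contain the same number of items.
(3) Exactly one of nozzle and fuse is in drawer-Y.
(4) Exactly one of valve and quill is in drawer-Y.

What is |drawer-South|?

2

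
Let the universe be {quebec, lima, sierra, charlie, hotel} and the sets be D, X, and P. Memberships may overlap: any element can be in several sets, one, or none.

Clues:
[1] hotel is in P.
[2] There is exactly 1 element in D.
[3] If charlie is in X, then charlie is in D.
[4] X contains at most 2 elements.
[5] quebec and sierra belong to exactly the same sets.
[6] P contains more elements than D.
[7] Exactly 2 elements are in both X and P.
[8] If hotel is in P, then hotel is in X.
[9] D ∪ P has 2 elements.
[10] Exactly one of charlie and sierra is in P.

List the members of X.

From (1): hotel ∈ P.
(8): hotel ∈ X.
Suppose quebec ∈ X: no assignment then satisfies all the clues, so quebec ∉ X.

X = {charlie, hotel}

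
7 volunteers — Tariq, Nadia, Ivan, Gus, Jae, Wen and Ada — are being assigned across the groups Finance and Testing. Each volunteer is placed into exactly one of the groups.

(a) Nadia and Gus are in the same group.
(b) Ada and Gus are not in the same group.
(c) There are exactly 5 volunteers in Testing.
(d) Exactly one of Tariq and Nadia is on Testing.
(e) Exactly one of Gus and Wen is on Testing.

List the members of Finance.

Finance = {Gus, Nadia}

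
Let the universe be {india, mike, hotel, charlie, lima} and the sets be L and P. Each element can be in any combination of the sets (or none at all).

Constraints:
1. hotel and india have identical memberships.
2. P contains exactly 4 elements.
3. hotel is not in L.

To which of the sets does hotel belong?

From (3): hotel ∉ L.
(1): india matches hotel: india ∉ L.
Suppose hotel ∉ P: no assignment then satisfies all the clues, so hotel ∈ P.

hotel: P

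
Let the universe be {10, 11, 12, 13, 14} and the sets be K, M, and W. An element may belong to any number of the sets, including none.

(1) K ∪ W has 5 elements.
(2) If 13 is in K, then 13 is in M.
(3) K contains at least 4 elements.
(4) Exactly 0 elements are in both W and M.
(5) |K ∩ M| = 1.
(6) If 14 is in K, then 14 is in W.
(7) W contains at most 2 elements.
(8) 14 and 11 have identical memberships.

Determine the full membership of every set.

K = {10, 11, 12, 13, 14}; M = {13}; W = {11, 14}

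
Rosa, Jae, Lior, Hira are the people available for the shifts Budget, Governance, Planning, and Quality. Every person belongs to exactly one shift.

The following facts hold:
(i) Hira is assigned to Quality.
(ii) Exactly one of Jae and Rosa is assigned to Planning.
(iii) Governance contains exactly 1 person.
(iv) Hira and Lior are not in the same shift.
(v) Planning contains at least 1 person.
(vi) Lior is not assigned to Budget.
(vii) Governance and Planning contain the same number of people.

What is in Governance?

Governance = {Lior}

From (i): Hira ∈ Quality.
From (vi): Lior ∉ Budget.
(iv): Lior ∉ Quality.
Suppose Rosa ∈ Governance: no assignment then satisfies all the clues, so Rosa ∉ Governance.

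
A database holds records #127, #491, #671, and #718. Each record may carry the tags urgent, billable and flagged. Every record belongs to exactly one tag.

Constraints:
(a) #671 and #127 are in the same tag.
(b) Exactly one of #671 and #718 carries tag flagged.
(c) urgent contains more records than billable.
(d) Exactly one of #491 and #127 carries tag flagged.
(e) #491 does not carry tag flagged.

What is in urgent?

urgent = {#491, #718}

From (e): #491 ∉ flagged.
(d) (exactly one): #127 ∈ flagged.
(a): #671 matches #127: #671 ∉ urgent.
(a): #671 matches #127: #671 ∉ billable.
(a): #671 matches #127: #671 ∈ flagged.
(b) (exactly one): #718 ∉ flagged.
Suppose #491 ∉ urgent: no assignment then satisfies all the clues, so #491 ∈ urgent.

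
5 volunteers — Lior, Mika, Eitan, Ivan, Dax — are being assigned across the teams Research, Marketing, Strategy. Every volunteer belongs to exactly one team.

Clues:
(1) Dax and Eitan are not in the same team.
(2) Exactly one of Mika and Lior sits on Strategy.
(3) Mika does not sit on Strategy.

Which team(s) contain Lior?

Lior: Strategy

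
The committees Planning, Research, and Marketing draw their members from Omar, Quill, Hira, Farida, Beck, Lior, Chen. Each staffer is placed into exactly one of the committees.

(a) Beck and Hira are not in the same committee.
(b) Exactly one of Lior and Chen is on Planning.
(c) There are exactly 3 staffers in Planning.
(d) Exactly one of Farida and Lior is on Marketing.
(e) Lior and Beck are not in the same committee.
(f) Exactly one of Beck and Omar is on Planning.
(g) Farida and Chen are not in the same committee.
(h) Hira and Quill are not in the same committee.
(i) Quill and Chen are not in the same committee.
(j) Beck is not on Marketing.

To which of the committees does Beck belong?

Beck: Research

From (j): Beck ∉ Marketing.
Suppose Beck ∈ Planning: no assignment then satisfies all the clues, so Beck ∉ Planning.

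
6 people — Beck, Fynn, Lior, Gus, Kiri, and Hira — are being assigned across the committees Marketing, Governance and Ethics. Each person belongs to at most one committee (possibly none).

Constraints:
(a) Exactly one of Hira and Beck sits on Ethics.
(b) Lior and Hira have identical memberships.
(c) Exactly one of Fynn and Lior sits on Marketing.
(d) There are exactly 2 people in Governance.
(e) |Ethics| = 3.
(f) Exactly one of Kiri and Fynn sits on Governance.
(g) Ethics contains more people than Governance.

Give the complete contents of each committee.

Marketing = {Fynn}; Governance = {Beck, Kiri}; Ethics = {Gus, Hira, Lior}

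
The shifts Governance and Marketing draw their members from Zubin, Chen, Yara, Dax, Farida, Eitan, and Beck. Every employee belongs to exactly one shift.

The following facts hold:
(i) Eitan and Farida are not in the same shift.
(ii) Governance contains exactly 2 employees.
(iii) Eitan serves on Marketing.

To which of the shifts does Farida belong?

From (iii): Eitan ∈ Marketing.
(i): Farida ∉ Marketing.
Only one shift left: Farida ∈ Governance.

Farida: Governance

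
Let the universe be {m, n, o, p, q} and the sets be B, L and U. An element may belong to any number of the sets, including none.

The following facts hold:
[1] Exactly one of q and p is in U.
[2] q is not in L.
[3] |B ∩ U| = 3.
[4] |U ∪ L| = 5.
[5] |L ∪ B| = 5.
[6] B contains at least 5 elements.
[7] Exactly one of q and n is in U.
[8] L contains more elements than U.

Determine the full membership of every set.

B = {m, n, o, p, q}; L = {m, n, o, p}; U = {m, o, q}

From (2): q ∉ L.
(6): only 5 candidates remain for B, so all are in.
Suppose m ∉ L: no assignment then satisfies all the clues, so m ∈ L.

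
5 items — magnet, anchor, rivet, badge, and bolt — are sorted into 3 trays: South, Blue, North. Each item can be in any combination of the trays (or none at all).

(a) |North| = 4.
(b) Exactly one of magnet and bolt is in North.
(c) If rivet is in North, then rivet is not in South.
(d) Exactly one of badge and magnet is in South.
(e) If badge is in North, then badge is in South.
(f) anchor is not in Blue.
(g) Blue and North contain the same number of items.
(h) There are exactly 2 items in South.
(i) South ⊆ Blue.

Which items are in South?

South = {badge, bolt}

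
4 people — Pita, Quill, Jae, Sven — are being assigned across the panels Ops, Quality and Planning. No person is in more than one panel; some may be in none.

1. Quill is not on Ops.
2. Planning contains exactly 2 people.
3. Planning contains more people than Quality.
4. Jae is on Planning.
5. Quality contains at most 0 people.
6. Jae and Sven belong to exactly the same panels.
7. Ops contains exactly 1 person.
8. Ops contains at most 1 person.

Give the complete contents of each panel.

Ops = {Pita}; Quality = {}; Planning = {Jae, Sven}

From (1): Quill ∉ Ops.
From (4): Jae ∈ Planning.
(5): Quality already has 0, so the rest are out.
(6): Sven matches Jae: Sven ∉ Ops.
(6): Sven matches Jae: Sven ∈ Planning.
(7): only 1 candidates remain for Ops, so all are in.
(2): Planning already has 2, so the rest are out.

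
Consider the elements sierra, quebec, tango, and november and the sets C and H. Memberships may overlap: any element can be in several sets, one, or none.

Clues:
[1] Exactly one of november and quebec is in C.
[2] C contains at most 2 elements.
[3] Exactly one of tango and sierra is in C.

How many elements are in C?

2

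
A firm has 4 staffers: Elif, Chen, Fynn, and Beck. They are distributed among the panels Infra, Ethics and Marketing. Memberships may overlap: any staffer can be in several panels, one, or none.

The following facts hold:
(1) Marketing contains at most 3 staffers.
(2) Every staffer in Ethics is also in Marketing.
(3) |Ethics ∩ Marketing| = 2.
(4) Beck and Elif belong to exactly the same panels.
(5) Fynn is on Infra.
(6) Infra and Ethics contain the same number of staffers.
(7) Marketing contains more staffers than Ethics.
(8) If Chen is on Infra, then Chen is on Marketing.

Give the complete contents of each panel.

Infra = {Chen, Fynn}; Ethics = {Beck, Elif}; Marketing = {Beck, Chen, Elif}

From (5): Fynn ∈ Infra.
Suppose Elif ∈ Infra: no assignment then satisfies all the clues, so Elif ∉ Infra.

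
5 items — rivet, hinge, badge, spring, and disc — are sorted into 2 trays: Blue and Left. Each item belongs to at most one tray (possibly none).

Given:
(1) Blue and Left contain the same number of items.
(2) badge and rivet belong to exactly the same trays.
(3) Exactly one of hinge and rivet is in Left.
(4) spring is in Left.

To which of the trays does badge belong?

From (4): spring ∈ Left.
Suppose badge ∉ Blue: no assignment then satisfies all the clues, so badge ∈ Blue.

badge: Blue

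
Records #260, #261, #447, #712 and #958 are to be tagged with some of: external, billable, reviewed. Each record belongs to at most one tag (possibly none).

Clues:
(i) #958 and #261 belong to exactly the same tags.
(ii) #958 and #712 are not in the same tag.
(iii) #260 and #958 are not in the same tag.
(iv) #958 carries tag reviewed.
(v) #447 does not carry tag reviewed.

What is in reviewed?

From (iv): #958 ∈ reviewed.
From (v): #447 ∉ reviewed.
(i): #261 matches #958: #261 ∉ external.
(i): #261 matches #958: #261 ∉ billable.
(i): #261 matches #958: #261 ∈ reviewed.
(ii): #712 ∉ reviewed.
(iii): #260 ∉ reviewed.

reviewed = {#261, #958}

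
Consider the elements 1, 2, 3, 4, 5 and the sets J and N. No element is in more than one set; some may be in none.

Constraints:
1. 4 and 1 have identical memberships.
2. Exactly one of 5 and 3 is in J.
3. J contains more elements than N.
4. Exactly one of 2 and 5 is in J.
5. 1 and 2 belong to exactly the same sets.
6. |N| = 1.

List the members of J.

J = {1, 2, 3, 4}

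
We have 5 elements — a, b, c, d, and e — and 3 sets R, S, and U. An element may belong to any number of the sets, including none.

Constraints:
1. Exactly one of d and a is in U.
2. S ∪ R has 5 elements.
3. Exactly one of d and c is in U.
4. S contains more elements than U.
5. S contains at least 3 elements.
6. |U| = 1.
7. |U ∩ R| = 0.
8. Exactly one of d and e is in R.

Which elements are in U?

U = {d}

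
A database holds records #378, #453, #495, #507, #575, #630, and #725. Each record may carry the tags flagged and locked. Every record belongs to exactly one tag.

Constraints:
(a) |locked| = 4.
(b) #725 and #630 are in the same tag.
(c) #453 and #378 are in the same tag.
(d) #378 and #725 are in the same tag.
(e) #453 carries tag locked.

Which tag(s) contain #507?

From (e): #453 ∈ locked.
(c): #378 matches #453: #378 ∉ flagged.
(c): #378 matches #453: #378 ∈ locked.
(d): #725 matches #378: #725 ∉ flagged.
(d): #725 matches #378: #725 ∈ locked.
(b): #630 matches #725: #630 ∉ flagged.
(b): #630 matches #725: #630 ∈ locked.
(a): locked already has 4, so the rest are out.
Only one tag left: #495 ∈ flagged.
Only one tag left: #507 ∈ flagged.
Only one tag left: #575 ∈ flagged.

#507: flagged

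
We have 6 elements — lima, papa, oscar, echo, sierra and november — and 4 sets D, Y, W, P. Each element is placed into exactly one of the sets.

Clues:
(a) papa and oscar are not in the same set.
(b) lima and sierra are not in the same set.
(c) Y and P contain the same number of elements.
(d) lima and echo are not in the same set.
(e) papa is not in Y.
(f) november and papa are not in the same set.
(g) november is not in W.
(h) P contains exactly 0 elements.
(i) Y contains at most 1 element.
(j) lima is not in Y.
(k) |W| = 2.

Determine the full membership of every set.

D = {echo, november, oscar, sierra}; Y = {}; W = {lima, papa}; P = {}

From (e): papa ∉ Y.
From (g): november ∉ W.
From (j): lima ∉ Y.
(h): P already has 0, so the rest are out.
Suppose lima ∈ D: no assignment then satisfies all the clues, so lima ∉ D.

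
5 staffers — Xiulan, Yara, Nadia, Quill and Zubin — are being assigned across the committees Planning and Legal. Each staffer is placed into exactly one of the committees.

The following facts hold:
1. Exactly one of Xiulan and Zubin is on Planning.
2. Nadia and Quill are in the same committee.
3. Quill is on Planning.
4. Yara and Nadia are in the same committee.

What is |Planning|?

4

From (3): Quill ∈ Planning.
(2): Nadia matches Quill: Nadia ∈ Planning.
(4): Yara matches Nadia: Yara ∈ Planning.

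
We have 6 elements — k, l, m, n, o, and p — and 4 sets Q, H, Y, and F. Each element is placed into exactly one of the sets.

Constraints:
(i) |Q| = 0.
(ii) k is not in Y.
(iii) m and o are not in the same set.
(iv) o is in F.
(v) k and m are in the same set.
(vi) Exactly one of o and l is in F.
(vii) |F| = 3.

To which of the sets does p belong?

From (ii): k ∉ Y.
From (iv): o ∈ F.
(i): Q already has 0, so the rest are out.
(iii): m ∉ F.
(v): m matches k: m ∉ Y.
(v): k matches m: k ∉ F.
(vi) (exactly one): l ∉ F.
(vii): only 3 candidates remain for F, so all are in.
Only one set left: k ∈ H.
Only one set left: m ∈ H.

p: F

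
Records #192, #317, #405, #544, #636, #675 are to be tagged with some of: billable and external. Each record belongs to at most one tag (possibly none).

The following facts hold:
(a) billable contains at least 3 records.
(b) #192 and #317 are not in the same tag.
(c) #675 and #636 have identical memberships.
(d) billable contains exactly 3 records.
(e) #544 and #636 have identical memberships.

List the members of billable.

billable = {#544, #636, #675}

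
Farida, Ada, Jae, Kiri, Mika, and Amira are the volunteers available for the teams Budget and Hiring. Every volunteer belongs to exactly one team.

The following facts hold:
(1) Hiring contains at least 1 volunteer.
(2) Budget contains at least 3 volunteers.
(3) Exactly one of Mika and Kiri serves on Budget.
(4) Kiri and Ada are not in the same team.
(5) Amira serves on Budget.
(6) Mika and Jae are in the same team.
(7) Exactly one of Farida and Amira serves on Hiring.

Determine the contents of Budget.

Budget = {Ada, Amira, Jae, Mika}

From (5): Amira ∈ Budget.
(7) (exactly one): Farida ∈ Hiring.
Suppose Ada ∉ Budget: no assignment then satisfies all the clues, so Ada ∈ Budget.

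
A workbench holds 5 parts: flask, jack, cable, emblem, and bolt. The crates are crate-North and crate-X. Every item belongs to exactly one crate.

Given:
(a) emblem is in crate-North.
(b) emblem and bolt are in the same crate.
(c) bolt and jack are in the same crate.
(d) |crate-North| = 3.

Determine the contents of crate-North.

From (a): emblem ∈ crate-North.
(b): bolt matches emblem: bolt ∈ crate-North.
(c): jack matches bolt: jack ∈ crate-North.
(d): crate-North already has 3, so the rest are out.
Only one crate left: flask ∈ crate-X.
Only one crate left: cable ∈ crate-X.

crate-North = {bolt, emblem, jack}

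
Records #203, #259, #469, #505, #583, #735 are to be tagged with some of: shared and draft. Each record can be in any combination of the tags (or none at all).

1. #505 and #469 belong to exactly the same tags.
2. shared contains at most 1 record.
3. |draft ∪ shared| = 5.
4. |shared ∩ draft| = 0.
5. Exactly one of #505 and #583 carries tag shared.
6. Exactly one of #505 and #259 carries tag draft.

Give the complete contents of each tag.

shared = {#583}; draft = {#203, #469, #505, #735}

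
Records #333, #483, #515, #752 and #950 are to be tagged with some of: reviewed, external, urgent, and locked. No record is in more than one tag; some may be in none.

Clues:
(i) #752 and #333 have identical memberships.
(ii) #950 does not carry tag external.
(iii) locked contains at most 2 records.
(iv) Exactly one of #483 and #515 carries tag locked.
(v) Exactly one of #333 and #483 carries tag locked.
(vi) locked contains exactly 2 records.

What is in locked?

locked = {#483, #950}

From (ii): #950 ∉ external.
Suppose #333 ∈ locked: no assignment then satisfies all the clues, so #333 ∉ locked.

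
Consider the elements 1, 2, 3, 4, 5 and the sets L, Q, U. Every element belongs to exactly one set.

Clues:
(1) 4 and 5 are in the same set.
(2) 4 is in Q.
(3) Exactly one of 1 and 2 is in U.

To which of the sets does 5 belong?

5: Q

From (2): 4 ∈ Q.
(1): 5 matches 4: 5 ∉ L.
(1): 5 matches 4: 5 ∈ Q.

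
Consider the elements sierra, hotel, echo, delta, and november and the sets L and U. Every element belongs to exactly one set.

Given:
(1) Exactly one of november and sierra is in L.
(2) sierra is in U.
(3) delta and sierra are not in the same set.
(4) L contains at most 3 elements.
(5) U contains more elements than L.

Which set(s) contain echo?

echo: U

From (2): sierra ∈ U.
(1) (exactly one): november ∈ L.
(3): delta ∉ U.
Only one set left: delta ∈ L.
Suppose echo ∈ L: no assignment then satisfies all the clues, so echo ∉ L.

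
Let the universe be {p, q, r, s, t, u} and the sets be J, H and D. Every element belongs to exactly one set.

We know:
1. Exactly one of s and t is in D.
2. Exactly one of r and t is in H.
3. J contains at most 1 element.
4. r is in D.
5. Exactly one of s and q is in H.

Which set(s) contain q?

q: H

From (4): r ∈ D.
(2) (exactly one): t ∈ H.
(1) (exactly one): s ∈ D.
(5) (exactly one): q ∈ H.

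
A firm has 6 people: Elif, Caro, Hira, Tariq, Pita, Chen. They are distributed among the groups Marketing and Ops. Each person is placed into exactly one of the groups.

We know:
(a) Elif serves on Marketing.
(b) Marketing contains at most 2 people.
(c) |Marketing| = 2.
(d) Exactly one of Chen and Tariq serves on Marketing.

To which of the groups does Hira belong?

Hira: Ops

From (a): Elif ∈ Marketing.
Suppose Hira ∈ Marketing: no assignment then satisfies all the clues, so Hira ∉ Marketing.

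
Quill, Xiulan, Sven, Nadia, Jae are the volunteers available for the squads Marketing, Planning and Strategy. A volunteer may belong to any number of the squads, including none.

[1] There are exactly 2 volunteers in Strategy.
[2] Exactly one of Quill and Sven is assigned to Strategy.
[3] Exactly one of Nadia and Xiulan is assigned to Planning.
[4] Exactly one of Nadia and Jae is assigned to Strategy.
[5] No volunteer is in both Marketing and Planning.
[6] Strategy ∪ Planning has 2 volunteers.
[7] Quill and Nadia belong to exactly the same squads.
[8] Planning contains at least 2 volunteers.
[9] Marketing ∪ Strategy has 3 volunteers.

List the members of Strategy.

Strategy = {Nadia, Quill}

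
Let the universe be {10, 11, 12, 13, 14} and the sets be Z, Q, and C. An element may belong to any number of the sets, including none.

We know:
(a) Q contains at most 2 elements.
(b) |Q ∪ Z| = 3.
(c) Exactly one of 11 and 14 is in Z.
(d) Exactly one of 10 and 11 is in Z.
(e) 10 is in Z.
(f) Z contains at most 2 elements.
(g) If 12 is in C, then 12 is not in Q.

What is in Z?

Z = {10, 14}

From (e): 10 ∈ Z.
(d) (exactly one): 11 ∉ Z.
(c) (exactly one): 14 ∈ Z.
(f): Z already has 2, so the rest are out.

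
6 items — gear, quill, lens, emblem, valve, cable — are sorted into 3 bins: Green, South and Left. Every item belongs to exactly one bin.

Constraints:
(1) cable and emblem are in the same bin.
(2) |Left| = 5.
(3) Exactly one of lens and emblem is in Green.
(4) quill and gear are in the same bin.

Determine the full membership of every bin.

Green = {lens}; South = {}; Left = {cable, emblem, gear, quill, valve}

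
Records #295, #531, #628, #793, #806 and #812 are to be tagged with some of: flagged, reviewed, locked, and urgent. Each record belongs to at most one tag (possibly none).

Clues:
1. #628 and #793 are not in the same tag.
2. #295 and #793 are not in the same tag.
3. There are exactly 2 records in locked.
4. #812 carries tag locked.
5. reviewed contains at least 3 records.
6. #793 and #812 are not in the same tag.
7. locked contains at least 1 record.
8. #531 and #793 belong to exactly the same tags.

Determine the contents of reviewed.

reviewed = {#531, #793, #806}

From (4): #812 ∈ locked.
(6): #793 ∉ locked.
(8): #531 matches #793: #531 ∉ locked.
Suppose #295 ∈ reviewed: no assignment then satisfies all the clues, so #295 ∉ reviewed.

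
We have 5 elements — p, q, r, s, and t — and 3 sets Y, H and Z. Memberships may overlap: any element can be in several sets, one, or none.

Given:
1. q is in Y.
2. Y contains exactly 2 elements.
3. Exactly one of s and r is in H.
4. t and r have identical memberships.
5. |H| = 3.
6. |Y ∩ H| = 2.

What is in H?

From (1): q ∈ Y.
Suppose p ∉ H: no assignment then satisfies all the clues, so p ∈ H.

H = {p, q, s}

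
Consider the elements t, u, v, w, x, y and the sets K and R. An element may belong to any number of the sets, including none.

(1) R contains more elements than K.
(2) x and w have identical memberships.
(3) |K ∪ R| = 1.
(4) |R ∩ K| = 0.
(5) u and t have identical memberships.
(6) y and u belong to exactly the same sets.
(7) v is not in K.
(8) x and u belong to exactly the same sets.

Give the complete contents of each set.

K = {}; R = {v}

From (7): v ∉ K.
Suppose t ∈ K: no assignment then satisfies all the clues, so t ∉ K.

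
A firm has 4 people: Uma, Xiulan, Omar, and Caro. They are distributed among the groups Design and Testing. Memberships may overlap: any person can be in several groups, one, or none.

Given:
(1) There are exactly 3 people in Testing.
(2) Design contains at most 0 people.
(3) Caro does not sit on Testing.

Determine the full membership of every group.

From (3): Caro ∉ Testing.
(1): only 3 candidates remain for Testing, so all are in.
(2): Design already has 0, so the rest are out.

Design = {}; Testing = {Omar, Uma, Xiulan}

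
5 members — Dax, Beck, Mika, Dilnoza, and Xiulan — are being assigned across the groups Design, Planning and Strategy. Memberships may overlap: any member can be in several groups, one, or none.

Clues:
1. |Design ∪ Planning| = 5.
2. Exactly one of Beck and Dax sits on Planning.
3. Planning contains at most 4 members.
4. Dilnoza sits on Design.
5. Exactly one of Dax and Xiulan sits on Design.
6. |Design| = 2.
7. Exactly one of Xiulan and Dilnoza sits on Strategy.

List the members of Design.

Design = {Dax, Dilnoza}

From (4): Dilnoza ∈ Design.
Suppose Dax ∉ Design: no assignment then satisfies all the clues, so Dax ∈ Design.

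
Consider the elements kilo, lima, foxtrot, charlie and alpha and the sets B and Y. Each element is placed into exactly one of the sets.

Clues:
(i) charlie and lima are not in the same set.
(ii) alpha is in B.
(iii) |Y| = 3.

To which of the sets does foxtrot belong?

foxtrot: Y

From (ii): alpha ∈ B.
Suppose foxtrot ∈ B: no assignment then satisfies all the clues, so foxtrot ∉ B.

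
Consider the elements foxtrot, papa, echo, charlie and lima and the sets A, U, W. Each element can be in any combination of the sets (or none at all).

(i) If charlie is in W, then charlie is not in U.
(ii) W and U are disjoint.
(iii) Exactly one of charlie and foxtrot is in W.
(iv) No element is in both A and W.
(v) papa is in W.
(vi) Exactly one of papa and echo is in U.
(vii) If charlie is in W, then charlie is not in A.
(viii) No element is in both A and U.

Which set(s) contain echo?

From (v): papa ∈ W.
(ii) (disjoint): papa ∉ U.
(iv) (disjoint): papa ∉ A.
(vi) (exactly one): echo ∈ U.
(viii) (disjoint): echo ∉ A.
(ii) (disjoint): echo ∉ W.

echo: U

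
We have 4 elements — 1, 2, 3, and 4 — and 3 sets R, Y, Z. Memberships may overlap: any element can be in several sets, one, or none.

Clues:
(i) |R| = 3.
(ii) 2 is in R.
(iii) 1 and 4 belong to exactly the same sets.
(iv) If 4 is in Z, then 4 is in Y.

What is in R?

R = {1, 2, 4}

From (ii): 2 ∈ R.
Suppose 1 ∉ R: no assignment then satisfies all the clues, so 1 ∈ R.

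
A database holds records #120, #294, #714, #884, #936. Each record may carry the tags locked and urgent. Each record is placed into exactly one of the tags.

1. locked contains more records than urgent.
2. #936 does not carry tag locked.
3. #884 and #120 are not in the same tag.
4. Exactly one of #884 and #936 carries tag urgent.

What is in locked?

locked = {#294, #714, #884}

From (2): #936 ∉ locked.
Only one tag left: #936 ∈ urgent.
(4) (exactly one): #884 ∉ urgent.
Only one tag left: #884 ∈ locked.
(3): #120 ∉ locked.
Only one tag left: #120 ∈ urgent.
Suppose #294 ∉ locked: no assignment then satisfies all the clues, so #294 ∈ locked.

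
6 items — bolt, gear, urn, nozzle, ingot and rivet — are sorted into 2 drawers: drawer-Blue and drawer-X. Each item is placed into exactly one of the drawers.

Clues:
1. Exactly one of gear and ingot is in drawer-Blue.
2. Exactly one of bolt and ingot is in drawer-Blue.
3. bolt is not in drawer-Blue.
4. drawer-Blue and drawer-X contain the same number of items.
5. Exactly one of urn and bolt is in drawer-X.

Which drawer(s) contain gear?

From (3): bolt ∉ drawer-Blue.
(2) (exactly one): ingot ∈ drawer-Blue.
Only one drawer left: bolt ∈ drawer-X.
(1) (exactly one): gear ∉ drawer-Blue.
(5) (exactly one): urn ∉ drawer-X.
Only one drawer left: gear ∈ drawer-X.
Only one drawer left: urn ∈ drawer-Blue.

gear: drawer-X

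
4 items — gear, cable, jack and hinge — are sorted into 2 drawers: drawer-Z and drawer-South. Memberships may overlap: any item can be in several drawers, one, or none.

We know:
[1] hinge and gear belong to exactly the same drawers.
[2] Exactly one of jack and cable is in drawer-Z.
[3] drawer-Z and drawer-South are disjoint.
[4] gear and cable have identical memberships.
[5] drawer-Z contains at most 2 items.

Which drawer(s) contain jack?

jack: drawer-Z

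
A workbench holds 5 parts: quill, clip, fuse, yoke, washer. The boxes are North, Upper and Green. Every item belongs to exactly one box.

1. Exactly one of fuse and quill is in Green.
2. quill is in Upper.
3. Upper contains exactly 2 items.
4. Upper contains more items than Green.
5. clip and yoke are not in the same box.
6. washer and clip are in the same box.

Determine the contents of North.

North = {clip, washer}

From (2): quill ∈ Upper.
(1) (exactly one): fuse ∈ Green.
Suppose clip ∉ North: no assignment then satisfies all the clues, so clip ∈ North.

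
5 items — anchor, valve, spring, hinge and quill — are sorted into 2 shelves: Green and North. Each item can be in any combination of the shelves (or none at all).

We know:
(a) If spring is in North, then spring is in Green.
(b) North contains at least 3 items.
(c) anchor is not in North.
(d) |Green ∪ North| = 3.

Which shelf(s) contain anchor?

From (c): anchor ∉ North.
Suppose anchor ∈ Green: no assignment then satisfies all the clues, so anchor ∉ Green.

anchor: none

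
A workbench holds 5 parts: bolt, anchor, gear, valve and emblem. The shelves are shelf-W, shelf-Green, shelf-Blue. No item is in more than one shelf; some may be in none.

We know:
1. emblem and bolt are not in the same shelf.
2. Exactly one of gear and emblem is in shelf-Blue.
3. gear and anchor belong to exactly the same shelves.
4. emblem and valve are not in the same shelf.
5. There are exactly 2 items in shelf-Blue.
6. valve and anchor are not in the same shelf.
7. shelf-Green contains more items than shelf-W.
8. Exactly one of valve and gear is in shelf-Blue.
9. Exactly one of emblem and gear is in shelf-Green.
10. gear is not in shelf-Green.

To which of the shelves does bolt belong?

bolt: none

From (10): gear ∉ shelf-Green.
(3): anchor matches gear: anchor ∉ shelf-Green.
(9) (exactly one): emblem ∈ shelf-Green.
(1): bolt ∉ shelf-Green.
(2) (exactly one): gear ∈ shelf-Blue.
(3): anchor matches gear: anchor ∉ shelf-W.
(3): anchor matches gear: anchor ∈ shelf-Blue.
(4): valve ∉ shelf-Green.
(5): shelf-Blue already has 2, so the rest are out.
Suppose bolt ∈ shelf-W: no assignment then satisfies all the clues, so bolt ∉ shelf-W.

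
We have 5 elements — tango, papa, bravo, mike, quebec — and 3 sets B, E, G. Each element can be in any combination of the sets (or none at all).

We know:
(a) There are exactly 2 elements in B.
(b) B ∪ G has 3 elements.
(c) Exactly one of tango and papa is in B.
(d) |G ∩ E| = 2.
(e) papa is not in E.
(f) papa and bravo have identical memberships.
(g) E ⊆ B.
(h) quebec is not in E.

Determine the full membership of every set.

B = {mike, tango}; E = {mike, tango}; G = {mike, quebec, tango}

From (e): papa ∉ E.
From (h): quebec ∉ E.
(f): bravo matches papa: bravo ∉ E.
Suppose tango ∉ B: no assignment then satisfies all the clues, so tango ∈ B.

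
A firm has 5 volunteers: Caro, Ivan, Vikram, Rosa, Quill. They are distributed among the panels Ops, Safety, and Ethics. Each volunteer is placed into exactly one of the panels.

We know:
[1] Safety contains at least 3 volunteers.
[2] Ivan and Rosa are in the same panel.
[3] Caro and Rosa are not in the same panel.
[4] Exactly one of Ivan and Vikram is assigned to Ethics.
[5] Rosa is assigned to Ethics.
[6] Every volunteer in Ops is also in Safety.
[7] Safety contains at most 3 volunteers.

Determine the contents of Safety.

Safety = {Caro, Quill, Vikram}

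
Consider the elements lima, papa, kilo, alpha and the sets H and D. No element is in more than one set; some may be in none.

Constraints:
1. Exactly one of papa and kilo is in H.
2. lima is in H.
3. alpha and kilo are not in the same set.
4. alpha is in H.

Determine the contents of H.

From (2): lima ∈ H.
From (4): alpha ∈ H.
(3): kilo ∉ H.
(1) (exactly one): papa ∈ H.

H = {alpha, lima, papa}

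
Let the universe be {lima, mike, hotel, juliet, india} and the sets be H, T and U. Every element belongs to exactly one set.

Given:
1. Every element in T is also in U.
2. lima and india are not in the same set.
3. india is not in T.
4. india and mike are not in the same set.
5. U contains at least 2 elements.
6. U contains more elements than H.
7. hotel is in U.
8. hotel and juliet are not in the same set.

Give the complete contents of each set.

H = {india, juliet}; T = {}; U = {hotel, lima, mike}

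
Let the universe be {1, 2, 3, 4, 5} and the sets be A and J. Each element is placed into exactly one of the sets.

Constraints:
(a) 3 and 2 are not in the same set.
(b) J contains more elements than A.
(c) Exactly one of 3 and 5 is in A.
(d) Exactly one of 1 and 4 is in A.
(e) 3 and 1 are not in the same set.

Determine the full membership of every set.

A = {3, 4}; J = {1, 2, 5}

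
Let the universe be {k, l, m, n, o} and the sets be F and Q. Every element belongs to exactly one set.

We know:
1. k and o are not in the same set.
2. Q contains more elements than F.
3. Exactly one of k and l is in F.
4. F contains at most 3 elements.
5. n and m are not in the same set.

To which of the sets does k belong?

k: F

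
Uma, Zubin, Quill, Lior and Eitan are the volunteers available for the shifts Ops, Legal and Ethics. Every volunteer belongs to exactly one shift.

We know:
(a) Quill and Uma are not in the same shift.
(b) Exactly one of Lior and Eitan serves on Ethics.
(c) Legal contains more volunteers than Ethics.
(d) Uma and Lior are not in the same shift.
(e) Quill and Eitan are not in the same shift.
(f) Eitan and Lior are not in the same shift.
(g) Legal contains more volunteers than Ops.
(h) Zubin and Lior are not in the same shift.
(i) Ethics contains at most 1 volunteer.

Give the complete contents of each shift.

Ops = {Quill}; Legal = {Eitan, Uma, Zubin}; Ethics = {Lior}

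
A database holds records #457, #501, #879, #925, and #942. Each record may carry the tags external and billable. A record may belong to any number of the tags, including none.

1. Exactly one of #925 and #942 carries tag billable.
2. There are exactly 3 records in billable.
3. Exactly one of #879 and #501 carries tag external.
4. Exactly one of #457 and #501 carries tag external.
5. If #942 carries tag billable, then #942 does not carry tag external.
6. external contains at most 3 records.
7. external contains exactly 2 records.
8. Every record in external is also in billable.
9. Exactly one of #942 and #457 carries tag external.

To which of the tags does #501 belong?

#501: none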